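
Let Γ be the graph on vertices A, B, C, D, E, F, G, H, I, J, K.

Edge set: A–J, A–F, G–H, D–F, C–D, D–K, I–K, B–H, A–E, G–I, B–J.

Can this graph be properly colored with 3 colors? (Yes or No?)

Yes

The chromatic number is 3. The cycle G-H-B-J-A-F-D-K-I-G has odd length 9, so it cannot be 2-colored; at least 3 colors are needed.
3 colors suffice: color 1 → {A, B, D, G}; color 2 → {C, E, F, H, J, K}; color 3 → {I}.
That is already a proper 3-coloring.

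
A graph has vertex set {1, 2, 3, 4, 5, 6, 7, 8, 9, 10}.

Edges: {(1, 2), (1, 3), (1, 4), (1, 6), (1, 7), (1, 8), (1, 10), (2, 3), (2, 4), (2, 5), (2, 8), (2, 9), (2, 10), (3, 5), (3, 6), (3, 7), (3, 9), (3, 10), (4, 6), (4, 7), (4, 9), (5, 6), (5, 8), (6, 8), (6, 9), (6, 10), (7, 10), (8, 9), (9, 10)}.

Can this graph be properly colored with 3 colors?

No

1, 3, 7, 10 form a clique, so at least 4 colors are needed.
So 3 colors are not enough.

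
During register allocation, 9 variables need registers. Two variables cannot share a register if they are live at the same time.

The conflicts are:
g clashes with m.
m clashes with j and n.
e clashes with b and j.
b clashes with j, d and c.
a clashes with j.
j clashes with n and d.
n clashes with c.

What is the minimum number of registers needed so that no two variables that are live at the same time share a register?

b, j, d pairwise conflict, so at least 3 registers are needed.
3 registers suffice: register 1 → {g, j, c}; register 2 → {b, a, n}; register 3 → {m, e, d}. Each listed conflict is separated.

3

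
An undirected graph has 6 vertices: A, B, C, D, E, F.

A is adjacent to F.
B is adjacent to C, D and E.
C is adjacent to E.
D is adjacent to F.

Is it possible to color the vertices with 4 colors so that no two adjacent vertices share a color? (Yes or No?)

The chromatic number is 3. B, C, E are pairwise adjacent, so at least 3 colors are needed.
3 colors suffice: A=2, B=1, C=3, D=2, E=2, F=1.
Since 4 ≥ 3, a proper 4-coloring certainly exists.

Yes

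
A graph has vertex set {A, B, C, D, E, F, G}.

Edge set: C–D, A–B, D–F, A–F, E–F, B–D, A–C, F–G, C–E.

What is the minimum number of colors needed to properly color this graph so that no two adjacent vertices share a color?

A and B are adjacent, so at least 2 colors are needed.
2 colors suffice: color 1 → {B, C, F}; color 2 → {A, D, E, G}. Each edge has distinct colors on its endpoints.

2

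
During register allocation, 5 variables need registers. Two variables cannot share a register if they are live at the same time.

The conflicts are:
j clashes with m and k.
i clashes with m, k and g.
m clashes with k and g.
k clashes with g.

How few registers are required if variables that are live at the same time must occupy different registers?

i, m, k, g all conflict with each other, so at least 4 registers are needed.
A valid assignment using 4 registers: j=3, i=3, m=1, k=2, g=4. Each listed conflict is separated.

4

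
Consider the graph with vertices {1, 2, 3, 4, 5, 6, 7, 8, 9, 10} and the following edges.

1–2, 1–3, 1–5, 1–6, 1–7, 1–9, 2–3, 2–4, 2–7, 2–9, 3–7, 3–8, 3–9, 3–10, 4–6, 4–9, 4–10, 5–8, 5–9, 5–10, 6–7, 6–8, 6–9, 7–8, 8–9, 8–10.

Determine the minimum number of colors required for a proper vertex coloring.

1, 2, 3, 9 form a clique, so at least 4 colors are needed.
4 colors suffice: 1=b, 2=d, 3=c, 4=b, 5=c, 6=c, 7=a, 8=b, 9=a, 10=a. Each edge has distinct colors on its endpoints.

4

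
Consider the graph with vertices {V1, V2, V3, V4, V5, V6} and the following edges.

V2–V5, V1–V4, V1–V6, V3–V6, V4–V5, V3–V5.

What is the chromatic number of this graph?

3

The cycle V1-V4-V5-V3-V6-V1 has odd length 5, so it cannot be 2-colored; at least 3 colors are needed.
A valid assignment using 3 colors: V1=G, V2=B, V3=B, V4=B, V5=R, V6=R. Each edge has distinct colors on its endpoints.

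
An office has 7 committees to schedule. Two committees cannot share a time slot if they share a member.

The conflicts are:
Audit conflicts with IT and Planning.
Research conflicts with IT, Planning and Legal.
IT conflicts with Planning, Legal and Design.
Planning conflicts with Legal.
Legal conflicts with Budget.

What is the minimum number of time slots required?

Research, IT, Planning, Legal are mutually in conflict, so at least 4 time slots are needed.
4 time slots suffice: Audit=3, Research=4, IT=1, Planning=2, Legal=3, Design=2, Budget=1. No two conflicting committees share a time slot.

4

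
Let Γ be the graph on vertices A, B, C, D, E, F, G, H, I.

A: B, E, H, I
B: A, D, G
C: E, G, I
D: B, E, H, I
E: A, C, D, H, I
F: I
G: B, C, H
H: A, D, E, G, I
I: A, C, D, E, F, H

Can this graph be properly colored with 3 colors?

D, E, H, I form a clique, so at least 4 colors are needed.
So 3 colors are not enough.

No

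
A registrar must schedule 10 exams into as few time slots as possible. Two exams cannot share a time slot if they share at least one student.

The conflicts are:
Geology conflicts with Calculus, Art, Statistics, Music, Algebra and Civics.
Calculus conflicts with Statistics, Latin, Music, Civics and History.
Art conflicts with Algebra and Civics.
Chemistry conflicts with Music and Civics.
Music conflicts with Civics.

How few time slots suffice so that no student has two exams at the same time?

4

Geology, Calculus, Music, Civics all conflict with each other, so at least 4 time slots are needed.
4 time slots suffice: Geology=1, Calculus=2, Art=2, Chemistry=1, Statistics=3, Latin=1, Music=4, Algebra=3, Civics=3, History=1. Each listed conflict is separated.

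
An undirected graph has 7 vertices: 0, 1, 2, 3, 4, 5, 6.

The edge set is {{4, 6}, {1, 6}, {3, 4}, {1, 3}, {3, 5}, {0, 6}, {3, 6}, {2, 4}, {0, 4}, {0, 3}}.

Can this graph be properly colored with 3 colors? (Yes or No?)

0, 3, 4, 6 form a clique, so at least 4 colors are needed.
So 3 colors are not enough.

No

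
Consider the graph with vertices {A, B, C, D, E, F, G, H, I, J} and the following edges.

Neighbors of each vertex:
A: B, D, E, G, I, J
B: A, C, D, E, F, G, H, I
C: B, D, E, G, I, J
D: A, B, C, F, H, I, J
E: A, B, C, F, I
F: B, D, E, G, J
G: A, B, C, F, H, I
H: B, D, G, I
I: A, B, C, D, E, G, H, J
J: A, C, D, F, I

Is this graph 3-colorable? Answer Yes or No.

B, C, G, I form a clique, so at least 4 colors are needed.
So 3 colors are not enough.

No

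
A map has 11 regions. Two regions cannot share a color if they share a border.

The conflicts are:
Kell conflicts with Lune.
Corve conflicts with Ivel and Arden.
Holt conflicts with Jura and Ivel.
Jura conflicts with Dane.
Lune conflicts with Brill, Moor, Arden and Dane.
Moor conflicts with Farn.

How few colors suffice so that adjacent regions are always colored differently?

The cycle Jura-Dane-Lune-Arden-Corve-Ivel-Holt-Jura has odd length 7, so it cannot be 2-colored; at least 3 colors are needed.
A valid assignment using 3 colors: Kell=2, Corve=3, Holt=2, Jura=1, Ivel=1, Lune=1, Brill=2, Moor=2, Arden=2, Farn=1, Dane=2. Each listed conflict is separated.

3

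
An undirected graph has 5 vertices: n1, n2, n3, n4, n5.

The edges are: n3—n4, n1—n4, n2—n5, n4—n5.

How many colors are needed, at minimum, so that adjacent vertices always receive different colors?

n3 and n4 are adjacent, so at least 2 colors are needed.
2 colors suffice: n1=2, n2=1, n3=2, n4=1, n5=2. No two adjacent vertices share a color.

2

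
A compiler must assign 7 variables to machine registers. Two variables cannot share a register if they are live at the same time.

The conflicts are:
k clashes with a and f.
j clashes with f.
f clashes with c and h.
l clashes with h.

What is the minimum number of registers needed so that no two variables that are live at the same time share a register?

f and c conflict, so at least 2 registers are needed.
2 registers suffice: register 1 → {a, f, l}; register 2 → {k, j, c, h}. Each listed conflict is separated.

2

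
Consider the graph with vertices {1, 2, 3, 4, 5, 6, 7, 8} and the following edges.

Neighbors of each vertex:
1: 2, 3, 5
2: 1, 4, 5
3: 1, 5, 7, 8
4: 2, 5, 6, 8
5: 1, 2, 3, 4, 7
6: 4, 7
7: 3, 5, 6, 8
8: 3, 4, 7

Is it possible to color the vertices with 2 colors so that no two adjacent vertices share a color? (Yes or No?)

No

3, 5, 7 form a triangle, so at least 3 colors are needed.
So 2 colors are not enough.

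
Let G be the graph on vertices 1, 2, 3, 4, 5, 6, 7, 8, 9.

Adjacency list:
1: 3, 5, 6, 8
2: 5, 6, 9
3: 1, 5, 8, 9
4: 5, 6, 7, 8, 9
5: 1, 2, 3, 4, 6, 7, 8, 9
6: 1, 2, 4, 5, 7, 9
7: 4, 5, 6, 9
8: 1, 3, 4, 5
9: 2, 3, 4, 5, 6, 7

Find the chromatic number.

4, 5, 6, 7, 9 form a clique, so at least 5 colors are needed.
5 colors suffice: color red → {5}; color blue → {3, 6}; color green → {8, 9}; color yellow → {1, 2, 4}; color purple → {7}. Each edge has distinct colors on its endpoints.

5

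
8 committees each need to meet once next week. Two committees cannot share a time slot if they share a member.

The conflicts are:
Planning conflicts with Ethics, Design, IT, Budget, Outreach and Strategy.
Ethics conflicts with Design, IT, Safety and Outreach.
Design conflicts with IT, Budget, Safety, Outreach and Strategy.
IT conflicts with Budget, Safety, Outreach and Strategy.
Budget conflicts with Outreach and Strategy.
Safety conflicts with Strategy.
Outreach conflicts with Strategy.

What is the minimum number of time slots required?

6

Planning, Design, IT, Budget, Outreach, Strategy are mutually in conflict, so at least 6 time slots are needed.
6 time slots suffice: time slot 1 → {IT}; time slot 2 → {Design}; time slot 3 → {Safety, Outreach}; time slot 4 → {Ethics, Strategy}; time slot 5 → {Planning}; time slot 6 → {Budget}. No two conflicting committees share a time slot.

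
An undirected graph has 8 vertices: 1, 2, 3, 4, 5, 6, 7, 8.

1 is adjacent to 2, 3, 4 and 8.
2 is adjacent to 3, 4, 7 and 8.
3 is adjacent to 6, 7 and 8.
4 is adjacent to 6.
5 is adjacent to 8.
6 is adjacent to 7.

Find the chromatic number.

4

1, 2, 3, 8 are mutually adjacent (a clique of size 4), so at least 4 colors are needed.
One proper 4-coloring: 1=c, 2=b, 3=a, 4=a, 5=a, 6=b, 7=c, 8=d. Each edge has distinct colors on its endpoints.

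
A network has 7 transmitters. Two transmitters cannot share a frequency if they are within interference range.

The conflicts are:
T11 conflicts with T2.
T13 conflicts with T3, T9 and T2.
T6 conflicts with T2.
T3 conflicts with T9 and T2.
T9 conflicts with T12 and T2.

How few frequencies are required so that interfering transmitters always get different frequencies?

4

T13, T3, T9, T2 all conflict with each other, so at least 4 frequencies are needed.
4 frequencies suffice: frequency 1 → {T12, T2}; frequency 2 → {T11, T6, T9}; frequency 3 → {T3}; frequency 4 → {T13}. Each listed conflict is separated.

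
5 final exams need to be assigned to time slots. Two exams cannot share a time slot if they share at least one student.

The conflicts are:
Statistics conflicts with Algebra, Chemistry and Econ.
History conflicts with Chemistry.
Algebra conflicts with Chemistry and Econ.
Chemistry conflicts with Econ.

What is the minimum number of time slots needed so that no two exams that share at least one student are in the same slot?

Statistics, Algebra, Chemistry, Econ all conflict with each other, so at least 4 time slots are needed.
A valid assignment using 4 time slots: Statistics=2, History=2, Algebra=4, Chemistry=1, Econ=3. Every pair that conflicts lands in different time slots.

4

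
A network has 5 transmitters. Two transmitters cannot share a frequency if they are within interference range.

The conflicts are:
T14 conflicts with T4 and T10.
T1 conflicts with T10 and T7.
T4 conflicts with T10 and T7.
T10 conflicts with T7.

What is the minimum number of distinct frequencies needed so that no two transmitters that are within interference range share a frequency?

T1, T10, T7 are mutually in conflict, so at least 3 frequencies are needed.
3 frequencies suffice: frequency 1 → {T10}; frequency 2 → {T14, T7}; frequency 3 → {T1, T4}. Every pair that conflicts lands in different frequencies.

3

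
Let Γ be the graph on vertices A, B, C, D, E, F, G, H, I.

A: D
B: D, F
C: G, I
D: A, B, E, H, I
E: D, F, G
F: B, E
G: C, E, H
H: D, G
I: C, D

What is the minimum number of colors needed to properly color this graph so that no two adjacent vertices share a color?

3

The cycle G-E-D-I-C-G has odd length 5, so it cannot be 2-colored; at least 3 colors are needed.
3 colors suffice: color red → {D, F, G}; color blue → {A, B, E, H, I}; color green → {C}. Every edge joins two different colors.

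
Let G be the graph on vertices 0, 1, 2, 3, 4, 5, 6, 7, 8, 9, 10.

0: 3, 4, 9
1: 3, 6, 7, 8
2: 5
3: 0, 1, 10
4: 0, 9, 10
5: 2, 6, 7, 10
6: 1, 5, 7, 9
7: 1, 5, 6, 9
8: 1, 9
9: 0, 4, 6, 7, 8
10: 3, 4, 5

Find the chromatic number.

0, 4, 9 form a triangle, so at least 3 colors are needed.
3 colors suffice: 0=b, 1=a, 2=b, 3=c, 4=c, 5=a, 6=c, 7=b, 8=b, 9=a, 10=b. Each edge has distinct colors on its endpoints.

3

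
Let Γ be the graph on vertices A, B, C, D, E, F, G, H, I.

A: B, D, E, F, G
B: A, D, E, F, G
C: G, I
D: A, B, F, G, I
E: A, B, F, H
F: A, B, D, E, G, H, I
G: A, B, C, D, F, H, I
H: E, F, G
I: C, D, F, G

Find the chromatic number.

A, B, D, F, G are mutually adjacent (a clique of size 5), so at least 5 colors are needed.
One proper 5-coloring: A=3, B=4, C=1, D=5, E=2, F=1, G=2, H=3, I=3. Each edge has distinct colors on its endpoints.

5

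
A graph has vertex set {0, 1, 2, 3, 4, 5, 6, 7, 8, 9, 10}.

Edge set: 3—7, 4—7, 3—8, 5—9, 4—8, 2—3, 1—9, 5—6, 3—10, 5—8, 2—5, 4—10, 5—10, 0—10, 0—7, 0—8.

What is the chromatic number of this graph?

5 and 6 are adjacent, so at least 2 colors are needed.
2 colors suffice: color red → {0, 1, 3, 4, 5}; color blue → {2, 6, 7, 8, 9, 10}. Every edge joins two different colors.

2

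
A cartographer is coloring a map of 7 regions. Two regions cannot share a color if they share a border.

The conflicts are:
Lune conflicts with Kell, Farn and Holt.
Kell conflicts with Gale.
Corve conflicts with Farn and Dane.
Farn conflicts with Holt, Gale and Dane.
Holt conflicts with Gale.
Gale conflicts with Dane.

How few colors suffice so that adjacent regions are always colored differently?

3

Farn, Holt, Gale are mutually in conflict, so at least 3 colors are needed.
3 colors suffice: Lune=2, Kell=1, Corve=2, Farn=1, Holt=3, Gale=2, Dane=3. Every pair that conflicts lands in different colors.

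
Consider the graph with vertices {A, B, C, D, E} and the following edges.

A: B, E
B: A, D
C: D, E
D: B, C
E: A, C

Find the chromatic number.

3

The cycle A-B-D-C-E-A has odd length 5, so it cannot be 2-colored; at least 3 colors are needed.
3 colors suffice: color 1 → {D, E}; color 2 → {B, C}; color 3 → {A}. Each edge has distinct colors on its endpoints.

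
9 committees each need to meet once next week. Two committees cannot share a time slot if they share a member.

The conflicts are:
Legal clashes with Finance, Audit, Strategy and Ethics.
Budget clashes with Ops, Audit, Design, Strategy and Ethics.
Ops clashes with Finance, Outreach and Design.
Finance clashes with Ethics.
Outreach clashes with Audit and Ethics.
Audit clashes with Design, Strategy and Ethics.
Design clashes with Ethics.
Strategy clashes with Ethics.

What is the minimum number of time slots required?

4

Legal, Audit, Strategy, Ethics are mutually in conflict, so at least 4 time slots are needed.
4 time slots suffice: time slot 1 → {Ops, Ethics}; time slot 2 → {Finance, Audit}; time slot 3 → {Legal, Budget, Outreach}; time slot 4 → {Design, Strategy}. No two conflicting committees share a time slot.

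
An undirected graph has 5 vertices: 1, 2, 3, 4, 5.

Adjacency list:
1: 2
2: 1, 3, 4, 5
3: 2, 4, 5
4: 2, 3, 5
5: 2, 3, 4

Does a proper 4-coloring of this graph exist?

Yes

The chromatic number is 4. 2, 3, 4, 5 are pairwise adjacent (a clique of size 4), so at least 4 colors are needed.
A valid assignment using 4 colors: 1=b, 2=a, 3=d, 4=c, 5=b.
That is already a proper 4-coloring.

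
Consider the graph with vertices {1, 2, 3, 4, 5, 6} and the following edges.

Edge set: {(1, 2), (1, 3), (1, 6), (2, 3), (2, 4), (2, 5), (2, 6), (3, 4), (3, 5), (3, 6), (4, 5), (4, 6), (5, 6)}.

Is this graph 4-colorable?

2, 3, 4, 5, 6 form a clique, so at least 5 colors are needed.
So 4 colors are not enough.

No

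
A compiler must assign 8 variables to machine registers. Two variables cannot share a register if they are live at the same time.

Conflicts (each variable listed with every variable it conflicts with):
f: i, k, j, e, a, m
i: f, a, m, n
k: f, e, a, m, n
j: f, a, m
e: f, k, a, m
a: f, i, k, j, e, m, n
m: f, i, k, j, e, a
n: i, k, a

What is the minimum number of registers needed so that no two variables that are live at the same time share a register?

5

f, k, e, a, m all conflict with each other, so at least 5 registers are needed.
5 registers suffice: f=3, i=4, k=4, j=4, e=5, a=1, m=2, n=2. Every pair that conflicts lands in different registers.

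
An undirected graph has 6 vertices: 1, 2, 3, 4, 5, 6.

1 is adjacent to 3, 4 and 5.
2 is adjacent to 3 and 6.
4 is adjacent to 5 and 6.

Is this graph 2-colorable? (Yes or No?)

1, 4, 5 are mutually adjacent, so at least 3 colors are needed.
So 2 colors are not enough.

No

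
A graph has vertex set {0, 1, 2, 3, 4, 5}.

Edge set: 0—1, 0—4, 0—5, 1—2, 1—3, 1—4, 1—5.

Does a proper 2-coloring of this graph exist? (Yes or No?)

No

0, 1, 5 are mutually adjacent, so at least 3 colors are needed.
So 2 colors are not enough.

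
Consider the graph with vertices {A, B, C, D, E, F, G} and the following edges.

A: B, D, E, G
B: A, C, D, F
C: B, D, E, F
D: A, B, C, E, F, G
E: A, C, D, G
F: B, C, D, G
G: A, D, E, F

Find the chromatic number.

B, C, D, F are pairwise adjacent (a clique of size 4), so at least 4 colors are needed.
4 colors suffice: color 1 → {D}; color 2 → {B, E}; color 3 → {C, G}; color 4 → {A, F}. Each edge has distinct colors on its endpoints.

4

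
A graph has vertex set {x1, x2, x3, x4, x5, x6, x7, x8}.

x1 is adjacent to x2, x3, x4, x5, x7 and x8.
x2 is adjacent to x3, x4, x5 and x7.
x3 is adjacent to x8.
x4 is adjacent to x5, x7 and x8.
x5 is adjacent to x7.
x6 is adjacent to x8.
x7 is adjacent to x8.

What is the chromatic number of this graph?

x1, x2, x4, x5, x7 are mutually adjacent (a clique of size 5), so at least 5 colors are needed.
5 colors suffice: color 1 → {x1, x6}; color 2 → {x3, x7}; color 3 → {x4}; color 4 → {x2, x8}; color 5 → {x5}. Every edge joins two different colors.

5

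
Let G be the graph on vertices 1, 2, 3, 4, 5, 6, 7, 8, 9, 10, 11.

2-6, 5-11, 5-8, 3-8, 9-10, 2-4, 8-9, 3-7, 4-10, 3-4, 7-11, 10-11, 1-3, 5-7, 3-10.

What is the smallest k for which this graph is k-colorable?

3

3, 4, 10 are mutually adjacent, so at least 3 colors are needed.
3 colors suffice: color red → {2, 3, 9, 11}; color blue → {1, 6, 7, 8, 10}; color green → {4, 5}. No two adjacent vertices share a color.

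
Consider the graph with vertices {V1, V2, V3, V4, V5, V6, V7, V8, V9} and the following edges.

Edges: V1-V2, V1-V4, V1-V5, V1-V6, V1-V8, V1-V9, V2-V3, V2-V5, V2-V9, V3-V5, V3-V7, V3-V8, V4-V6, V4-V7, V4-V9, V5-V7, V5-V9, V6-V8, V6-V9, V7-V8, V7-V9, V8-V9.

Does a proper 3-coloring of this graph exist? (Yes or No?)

No

V1, V6, V8, V9 are mutually adjacent (a clique of size 4), so at least 4 colors are needed.
So 3 colors are not enough.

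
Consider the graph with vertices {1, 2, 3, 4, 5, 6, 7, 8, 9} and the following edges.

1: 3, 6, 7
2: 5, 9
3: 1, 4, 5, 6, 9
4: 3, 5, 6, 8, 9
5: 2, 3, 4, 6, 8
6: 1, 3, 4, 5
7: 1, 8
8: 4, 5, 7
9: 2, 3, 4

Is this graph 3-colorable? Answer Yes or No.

3, 4, 5, 6 are mutually adjacent (a clique of size 4), so at least 4 colors are needed.
So 3 colors are not enough.

No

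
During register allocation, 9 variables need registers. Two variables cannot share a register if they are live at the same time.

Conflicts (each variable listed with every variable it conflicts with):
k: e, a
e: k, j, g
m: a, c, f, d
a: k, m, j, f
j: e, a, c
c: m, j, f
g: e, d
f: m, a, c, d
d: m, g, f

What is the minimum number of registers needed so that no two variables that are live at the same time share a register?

3

m, a, f are mutually in conflict, so at least 3 registers are needed.
3 registers suffice: register 1 → {e, a, c, d}; register 2 → {k, m, j, g}; register 3 → {f}. No two conflicting variables share a register.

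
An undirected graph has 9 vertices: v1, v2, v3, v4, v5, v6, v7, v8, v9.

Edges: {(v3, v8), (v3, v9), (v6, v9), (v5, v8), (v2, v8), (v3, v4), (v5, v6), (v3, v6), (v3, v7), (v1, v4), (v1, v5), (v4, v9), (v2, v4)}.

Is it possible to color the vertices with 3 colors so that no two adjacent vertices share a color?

Yes

The chromatic number is 3. v3, v6, v9 are mutually adjacent, so at least 3 colors are needed.
One proper 3-coloring: v1=green, v2=red, v3=red, v4=blue, v5=red, v6=blue, v7=blue, v8=blue, v9=green.
That is already a proper 3-coloring.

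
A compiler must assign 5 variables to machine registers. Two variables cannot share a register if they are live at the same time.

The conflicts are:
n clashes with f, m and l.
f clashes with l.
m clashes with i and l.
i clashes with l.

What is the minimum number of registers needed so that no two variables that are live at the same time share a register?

3

n, m, l pairwise conflict, so at least 3 registers are needed.
3 registers suffice: register 1 → {l}; register 2 → {n, i}; register 3 → {f, m}. No two conflicting variables share a register.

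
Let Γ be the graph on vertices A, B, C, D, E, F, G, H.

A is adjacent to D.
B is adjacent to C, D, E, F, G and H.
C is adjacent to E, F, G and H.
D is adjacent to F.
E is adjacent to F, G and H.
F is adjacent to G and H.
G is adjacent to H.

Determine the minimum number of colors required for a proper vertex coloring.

B, C, E, F, G, H are mutually adjacent (a clique of size 6), so at least 6 colors are needed.
6 colors suffice: color 1 → {A, F}; color 2 → {B}; color 3 → {D, G}; color 4 → {C}; color 5 → {E}; color 6 → {H}. Each edge has distinct colors on its endpoints.

6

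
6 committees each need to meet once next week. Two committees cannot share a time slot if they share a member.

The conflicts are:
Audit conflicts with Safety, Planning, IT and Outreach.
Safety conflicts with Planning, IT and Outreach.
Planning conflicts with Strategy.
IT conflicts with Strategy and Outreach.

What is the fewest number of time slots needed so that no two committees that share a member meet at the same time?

4

Audit, Safety, IT, Outreach pairwise conflict, so at least 4 time slots are needed.
4 time slots suffice: time slot 1 → {Planning, IT}; time slot 2 → {Audit, Strategy}; time slot 3 → {Safety}; time slot 4 → {Outreach}. No two conflicting committees share a time slot.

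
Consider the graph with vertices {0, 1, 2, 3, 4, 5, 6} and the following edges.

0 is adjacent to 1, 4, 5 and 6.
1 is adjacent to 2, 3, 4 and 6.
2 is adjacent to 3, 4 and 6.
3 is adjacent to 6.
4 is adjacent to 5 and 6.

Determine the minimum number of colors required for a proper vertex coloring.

4

0, 1, 4, 6 form a clique, so at least 4 colors are needed.
A valid assignment using 4 colors: 0=d, 1=a, 2=d, 3=c, 4=c, 5=a, 6=b. Each edge has distinct colors on its endpoints.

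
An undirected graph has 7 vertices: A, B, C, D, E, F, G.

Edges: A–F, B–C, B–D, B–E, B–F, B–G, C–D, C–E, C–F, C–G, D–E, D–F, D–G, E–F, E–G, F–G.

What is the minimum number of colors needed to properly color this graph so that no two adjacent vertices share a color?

6

B, C, D, E, F, G are mutually adjacent (a clique of size 6), so at least 6 colors are needed.
6 colors suffice: color 1 → {F}; color 2 → {A, G}; color 3 → {C}; color 4 → {B}; color 5 → {D}; color 6 → {E}. Each edge has distinct colors on its endpoints.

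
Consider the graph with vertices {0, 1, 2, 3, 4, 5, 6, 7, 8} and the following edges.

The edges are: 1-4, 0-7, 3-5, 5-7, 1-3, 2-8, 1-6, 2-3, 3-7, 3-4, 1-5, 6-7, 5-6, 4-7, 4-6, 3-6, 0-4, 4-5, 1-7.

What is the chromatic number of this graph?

6

1, 3, 4, 5, 6, 7 form a clique, so at least 6 colors are needed.
6 colors suffice: color red → {2, 4}; color blue → {7, 8}; color green → {0, 3}; color yellow → {1}; color purple → {6}; color orange → {5}. Every edge joins two different colors.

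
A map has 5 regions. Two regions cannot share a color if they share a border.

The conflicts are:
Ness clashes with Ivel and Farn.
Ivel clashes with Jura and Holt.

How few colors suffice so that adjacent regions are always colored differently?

2

Ness and Ivel conflict, so at least 2 colors are needed.
2 colors suffice: color 1 → {Ivel, Farn}; color 2 → {Ness, Jura, Holt}. Every pair that conflicts lands in different colors.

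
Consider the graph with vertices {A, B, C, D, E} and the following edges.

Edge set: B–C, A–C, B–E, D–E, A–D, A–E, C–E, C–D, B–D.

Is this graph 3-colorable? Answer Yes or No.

B, C, D, E are pairwise adjacent (a clique of size 4), so at least 4 colors are needed.
So 3 colors are not enough.

No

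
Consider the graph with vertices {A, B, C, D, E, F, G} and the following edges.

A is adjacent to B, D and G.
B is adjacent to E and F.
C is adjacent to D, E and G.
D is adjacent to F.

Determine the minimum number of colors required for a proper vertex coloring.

3

The cycle B-F-D-C-E-B has odd length 5, so it cannot be 2-colored; at least 3 colors are needed.
3 colors suffice: color 1 → {B, D, G}; color 2 → {A, C, F}; color 3 → {E}. No two adjacent vertices share a color.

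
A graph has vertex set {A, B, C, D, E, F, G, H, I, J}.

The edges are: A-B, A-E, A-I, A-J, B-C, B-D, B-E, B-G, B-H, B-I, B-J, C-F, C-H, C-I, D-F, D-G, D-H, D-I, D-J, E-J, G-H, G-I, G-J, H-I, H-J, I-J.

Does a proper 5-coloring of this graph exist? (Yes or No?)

No

B, D, G, H, I, J are pairwise adjacent (a clique of size 6), so at least 6 colors are needed.
So 5 colors are not enough.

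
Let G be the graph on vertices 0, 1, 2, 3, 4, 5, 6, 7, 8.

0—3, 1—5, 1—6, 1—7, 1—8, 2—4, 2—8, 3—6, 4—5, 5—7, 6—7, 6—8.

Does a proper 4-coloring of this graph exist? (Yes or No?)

Yes

The chromatic number is 3. 1, 6, 7 are pairwise adjacent, so at least 3 colors are needed.
3 colors suffice: color a → {1, 3, 4}; color b → {0, 2, 5, 6}; color c → {7, 8}.
Since 4 ≥ 3, a proper 4-coloring certainly exists.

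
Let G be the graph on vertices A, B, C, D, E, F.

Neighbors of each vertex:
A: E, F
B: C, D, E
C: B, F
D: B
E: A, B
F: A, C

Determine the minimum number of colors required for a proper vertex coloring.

3

The cycle C-F-A-E-B-C has odd length 5, so it cannot be 2-colored; at least 3 colors are needed.
3 colors suffice: color 1 → {A, B}; color 2 → {C, D, E}; color 3 → {F}. Every edge joins two different colors.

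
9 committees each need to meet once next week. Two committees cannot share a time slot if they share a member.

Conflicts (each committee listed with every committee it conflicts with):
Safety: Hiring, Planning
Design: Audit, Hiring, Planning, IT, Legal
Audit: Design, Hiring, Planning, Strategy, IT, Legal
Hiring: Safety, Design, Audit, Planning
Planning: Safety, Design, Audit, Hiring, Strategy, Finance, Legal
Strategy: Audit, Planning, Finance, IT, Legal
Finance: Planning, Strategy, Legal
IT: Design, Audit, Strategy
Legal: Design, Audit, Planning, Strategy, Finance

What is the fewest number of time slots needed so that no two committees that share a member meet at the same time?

4

Planning, Strategy, Finance, Legal are mutually in conflict, so at least 4 time slots are needed.
4 time slots suffice: time slot 1 → {Planning, IT}; time slot 2 → {Safety, Audit, Finance}; time slot 3 → {Hiring, Legal}; time slot 4 → {Design, Strategy}. Every pair that conflicts lands in different time slots.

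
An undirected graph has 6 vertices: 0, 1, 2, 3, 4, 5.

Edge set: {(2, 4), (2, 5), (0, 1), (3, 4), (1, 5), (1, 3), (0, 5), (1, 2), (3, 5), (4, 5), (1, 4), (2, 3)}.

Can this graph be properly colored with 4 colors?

No

1, 2, 3, 4, 5 are mutually adjacent (a clique of size 5), so at least 5 colors are needed.
So 4 colors are not enough.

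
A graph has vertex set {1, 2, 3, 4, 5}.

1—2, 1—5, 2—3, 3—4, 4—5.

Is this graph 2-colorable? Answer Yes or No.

No

The cycle 1-5-4-3-2-1 has odd length 5, so it cannot be 2-colored; at least 3 colors are needed.
So 2 colors are not enough.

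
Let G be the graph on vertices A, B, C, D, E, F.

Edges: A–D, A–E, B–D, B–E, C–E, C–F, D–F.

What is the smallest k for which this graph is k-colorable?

The cycle D-A-E-C-F-D has odd length 5, so it cannot be 2-colored; at least 3 colors are needed.
One proper 3-coloring: A=blue, B=blue, C=green, D=red, E=red, F=blue. Each edge has distinct colors on its endpoints.

3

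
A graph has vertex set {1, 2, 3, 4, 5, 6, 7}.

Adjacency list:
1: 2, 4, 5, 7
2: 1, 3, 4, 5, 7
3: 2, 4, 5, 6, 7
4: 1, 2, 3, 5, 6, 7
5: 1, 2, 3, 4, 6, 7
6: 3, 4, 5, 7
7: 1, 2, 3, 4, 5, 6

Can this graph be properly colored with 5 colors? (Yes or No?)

Yes

The chromatic number is 5. 1, 2, 4, 5, 7 are pairwise adjacent (a clique of size 5), so at least 5 colors are needed.
A valid assignment using 5 colors: 1=purple, 2=yellow, 3=purple, 4=green, 5=blue, 6=yellow, 7=red.
That is already a proper 5-coloring.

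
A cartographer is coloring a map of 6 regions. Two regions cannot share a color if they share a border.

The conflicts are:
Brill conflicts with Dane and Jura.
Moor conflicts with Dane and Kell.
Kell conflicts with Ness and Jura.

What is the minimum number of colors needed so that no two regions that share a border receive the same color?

The cycle Jura-Kell-Moor-Dane-Brill-Jura has odd length 5, so it cannot be 2-colored; at least 3 colors are needed.
3 colors suffice: color 1 → {Dane, Kell}; color 2 → {Brill, Moor, Ness}; color 3 → {Jura}. No two conflicting regions share a color.

3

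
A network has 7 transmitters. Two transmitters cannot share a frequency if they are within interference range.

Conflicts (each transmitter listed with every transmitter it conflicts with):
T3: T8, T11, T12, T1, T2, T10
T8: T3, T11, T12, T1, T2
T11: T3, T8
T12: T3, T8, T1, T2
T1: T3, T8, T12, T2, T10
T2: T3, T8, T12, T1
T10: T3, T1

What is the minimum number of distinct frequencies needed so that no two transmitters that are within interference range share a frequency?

T3, T8, T12, T1, T2 all conflict with each other, so at least 5 frequencies are needed.
5 frequencies suffice: frequency 1 → {T3}; frequency 2 → {T11, T1}; frequency 3 → {T8, T10}; frequency 4 → {T2}; frequency 5 → {T12}. Each listed conflict is separated.

5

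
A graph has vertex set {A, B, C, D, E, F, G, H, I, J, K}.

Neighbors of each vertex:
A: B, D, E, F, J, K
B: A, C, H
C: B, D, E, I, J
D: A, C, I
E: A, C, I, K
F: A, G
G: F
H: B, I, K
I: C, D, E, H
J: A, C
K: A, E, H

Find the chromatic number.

A, E, K form a triangle, so at least 3 colors are needed.
A valid assignment using 3 colors: A=1, B=2, C=1, D=3, E=3, F=2, G=1, H=1, I=2, J=2, K=2. Each edge has distinct colors on its endpoints.

3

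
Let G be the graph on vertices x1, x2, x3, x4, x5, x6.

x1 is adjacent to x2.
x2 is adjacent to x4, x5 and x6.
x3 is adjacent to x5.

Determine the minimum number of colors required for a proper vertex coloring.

2

x2 and x4 are adjacent, so at least 2 colors are needed.
One proper 2-coloring: x1=2, x2=1, x3=1, x4=2, x5=2, x6=2. No two adjacent vertices share a color.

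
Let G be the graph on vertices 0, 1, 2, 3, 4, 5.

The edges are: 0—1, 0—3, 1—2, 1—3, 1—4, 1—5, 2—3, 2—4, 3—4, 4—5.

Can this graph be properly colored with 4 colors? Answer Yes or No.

Yes

The chromatic number is 4. 1, 2, 3, 4 form a clique, so at least 4 colors are needed.
4 colors suffice: color red → {1}; color blue → {0, 4}; color green → {3, 5}; color yellow → {2}.
That is already a proper 4-coloring.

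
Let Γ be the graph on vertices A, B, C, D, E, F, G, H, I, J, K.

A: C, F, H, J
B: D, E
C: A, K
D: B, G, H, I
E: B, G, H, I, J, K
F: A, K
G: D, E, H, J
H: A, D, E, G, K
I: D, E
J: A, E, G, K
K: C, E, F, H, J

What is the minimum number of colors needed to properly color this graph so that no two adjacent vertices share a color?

E, G, H are mutually adjacent, so at least 3 colors are needed.
3 colors suffice: color 1 → {A, D, E}; color 2 → {B, G, I, K}; color 3 → {C, F, H, J}. Every edge joins two different colors.

3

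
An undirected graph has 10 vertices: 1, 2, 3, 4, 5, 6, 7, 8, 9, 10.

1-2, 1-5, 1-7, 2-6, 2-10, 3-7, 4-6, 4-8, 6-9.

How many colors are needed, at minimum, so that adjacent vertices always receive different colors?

2

1 and 2 are adjacent, so at least 2 colors are needed.
2 colors suffice: color a → {2, 4, 5, 7, 9}; color b → {1, 3, 6, 8, 10}. No two adjacent vertices share a color.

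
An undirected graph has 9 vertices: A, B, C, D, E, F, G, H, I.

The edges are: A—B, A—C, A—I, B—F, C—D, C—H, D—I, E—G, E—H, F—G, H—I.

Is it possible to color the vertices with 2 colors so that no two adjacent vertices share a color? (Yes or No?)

No

The cycle H-E-G-F-B-A-I-H has odd length 7, so it cannot be 2-colored; at least 3 colors are needed.
So 2 colors are not enough.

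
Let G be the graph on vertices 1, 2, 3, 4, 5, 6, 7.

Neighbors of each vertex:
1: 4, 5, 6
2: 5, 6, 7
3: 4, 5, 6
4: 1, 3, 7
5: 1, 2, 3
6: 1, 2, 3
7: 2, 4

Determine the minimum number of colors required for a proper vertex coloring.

3

The cycle 2-6-1-4-7-2 has odd length 5, so it cannot be 2-colored; at least 3 colors are needed.
One proper 3-coloring: 1=a, 2=a, 3=a, 4=b, 5=b, 6=b, 7=c. No two adjacent vertices share a color.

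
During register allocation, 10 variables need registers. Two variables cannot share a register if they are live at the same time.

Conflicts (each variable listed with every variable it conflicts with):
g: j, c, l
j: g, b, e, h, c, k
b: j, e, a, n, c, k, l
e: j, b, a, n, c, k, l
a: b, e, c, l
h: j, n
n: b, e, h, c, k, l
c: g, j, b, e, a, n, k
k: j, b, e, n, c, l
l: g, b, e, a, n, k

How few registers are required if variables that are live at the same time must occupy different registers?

b, e, n, k, l all conflict with each other, so at least 5 registers are needed.
5 registers suffice: register 1 → {g, e, h}; register 2 → {b}; register 3 → {c, l}; register 4 → {j, a, n}; register 5 → {k}. Each listed conflict is separated.

5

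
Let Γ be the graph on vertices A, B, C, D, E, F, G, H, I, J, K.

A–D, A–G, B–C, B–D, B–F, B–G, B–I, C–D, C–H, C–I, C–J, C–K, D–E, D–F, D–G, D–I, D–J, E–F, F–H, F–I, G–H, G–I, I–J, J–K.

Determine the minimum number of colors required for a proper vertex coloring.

C, D, I, J are mutually adjacent (a clique of size 4), so at least 4 colors are needed.
A valid assignment using 4 colors: A=2, B=4, C=3, D=1, E=2, F=3, G=3, H=1, I=2, J=4, K=1. Every edge joins two different colors.

4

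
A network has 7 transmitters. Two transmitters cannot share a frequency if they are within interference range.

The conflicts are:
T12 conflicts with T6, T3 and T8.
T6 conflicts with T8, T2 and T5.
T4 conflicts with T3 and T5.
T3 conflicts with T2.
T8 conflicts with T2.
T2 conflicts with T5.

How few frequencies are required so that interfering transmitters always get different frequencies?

3

T6, T2, T5 are mutually in conflict, so at least 3 frequencies are needed.
3 frequencies suffice: frequency 1 → {T6, T3}; frequency 2 → {T12, T4, T2}; frequency 3 → {T8, T5}. Every pair that conflicts lands in different frequencies.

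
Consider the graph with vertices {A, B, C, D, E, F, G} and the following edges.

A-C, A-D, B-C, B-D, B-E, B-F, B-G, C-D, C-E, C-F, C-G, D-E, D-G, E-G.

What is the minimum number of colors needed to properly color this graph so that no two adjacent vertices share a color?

B, C, D, E, G form a clique, so at least 5 colors are needed.
5 colors suffice: color 1 → {C}; color 2 → {A, B}; color 3 → {D, F}; color 4 → {E}; color 5 → {G}. No two adjacent vertices share a color.

5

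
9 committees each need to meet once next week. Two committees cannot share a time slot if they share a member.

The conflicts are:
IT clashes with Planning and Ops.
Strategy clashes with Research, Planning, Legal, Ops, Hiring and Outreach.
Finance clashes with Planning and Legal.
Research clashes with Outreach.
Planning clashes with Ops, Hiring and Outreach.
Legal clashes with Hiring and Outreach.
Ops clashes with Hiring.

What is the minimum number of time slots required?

Strategy, Planning, Ops, Hiring pairwise conflict, so at least 4 time slots are needed.
4 time slots suffice: time slot 1 → {IT, Strategy, Finance}; time slot 2 → {Research, Planning, Legal}; time slot 3 → {Hiring, Outreach}; time slot 4 → {Ops}. Every pair that conflicts lands in different time slots.

4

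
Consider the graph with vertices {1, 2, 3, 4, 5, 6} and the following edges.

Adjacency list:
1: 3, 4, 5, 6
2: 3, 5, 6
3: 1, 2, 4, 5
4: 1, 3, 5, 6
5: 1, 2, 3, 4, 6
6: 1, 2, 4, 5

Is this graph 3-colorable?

No

1, 3, 4, 5 form a clique, so at least 4 colors are needed.
So 3 colors are not enough.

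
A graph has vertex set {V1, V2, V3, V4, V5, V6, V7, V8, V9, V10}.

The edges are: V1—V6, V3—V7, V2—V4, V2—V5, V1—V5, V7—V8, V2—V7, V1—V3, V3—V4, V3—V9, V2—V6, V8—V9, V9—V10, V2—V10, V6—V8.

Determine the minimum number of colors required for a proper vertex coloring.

3

The cycle V7-V8-V6-V1-V3-V7 has odd length 5, so it cannot be 2-colored; at least 3 colors are needed.
3 colors suffice: V1=3, V2=1, V3=1, V4=2, V5=2, V6=2, V7=2, V8=1, V9=2, V10=3. No two adjacent vertices share a color.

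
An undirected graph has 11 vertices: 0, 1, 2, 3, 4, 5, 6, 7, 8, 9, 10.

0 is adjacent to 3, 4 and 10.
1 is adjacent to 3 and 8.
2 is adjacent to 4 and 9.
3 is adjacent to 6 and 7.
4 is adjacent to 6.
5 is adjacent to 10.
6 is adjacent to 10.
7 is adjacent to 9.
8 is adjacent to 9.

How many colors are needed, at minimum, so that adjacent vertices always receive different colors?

The cycle 1-8-9-7-3-1 has odd length 5, so it cannot be 2-colored; at least 3 colors are needed.
A valid assignment using 3 colors: 0=b, 1=b, 2=b, 3=a, 4=a, 5=b, 6=b, 7=b, 8=c, 9=a, 10=a. Each edge has distinct colors on its endpoints.

3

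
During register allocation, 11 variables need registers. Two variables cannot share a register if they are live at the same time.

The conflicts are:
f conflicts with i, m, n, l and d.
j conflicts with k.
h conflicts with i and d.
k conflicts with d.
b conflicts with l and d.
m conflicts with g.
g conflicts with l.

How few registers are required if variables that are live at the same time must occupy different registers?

f and m conflict, so at least 2 registers are needed.
A valid assignment using 2 registers: f=1, j=2, h=1, k=1, i=2, b=1, m=2, n=2, g=1, l=2, d=2. Every pair that conflicts lands in different registers.

2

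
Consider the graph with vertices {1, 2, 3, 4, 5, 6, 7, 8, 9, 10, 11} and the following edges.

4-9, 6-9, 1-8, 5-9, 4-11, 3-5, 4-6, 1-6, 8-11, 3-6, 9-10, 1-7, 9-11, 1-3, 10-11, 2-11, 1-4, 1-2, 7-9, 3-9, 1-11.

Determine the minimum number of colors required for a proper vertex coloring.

3

1, 8, 11 are mutually adjacent, so at least 3 colors are needed.
3 colors suffice: color red → {1, 9}; color blue → {5, 6, 7, 11}; color green → {2, 3, 4, 8, 10}. Each edge has distinct colors on its endpoints.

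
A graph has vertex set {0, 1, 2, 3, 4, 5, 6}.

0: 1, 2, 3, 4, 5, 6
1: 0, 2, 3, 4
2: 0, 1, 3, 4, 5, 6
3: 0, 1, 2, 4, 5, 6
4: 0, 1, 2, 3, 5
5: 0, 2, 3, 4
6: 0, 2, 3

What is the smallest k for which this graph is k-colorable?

0, 1, 2, 3, 4 are mutually adjacent (a clique of size 5), so at least 5 colors are needed.
One proper 5-coloring: 0=red, 1=purple, 2=green, 3=blue, 4=yellow, 5=purple, 6=yellow. No two adjacent vertices share a color.

5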